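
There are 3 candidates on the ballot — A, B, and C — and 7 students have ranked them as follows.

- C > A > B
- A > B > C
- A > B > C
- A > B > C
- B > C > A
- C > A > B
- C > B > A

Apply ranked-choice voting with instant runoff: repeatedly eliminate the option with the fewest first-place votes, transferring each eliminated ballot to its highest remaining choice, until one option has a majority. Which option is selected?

C

Round 1: A 3, C 3, B 1. B has the fewest and is eliminated.
Round 2: C 4, A 3. C has a majority.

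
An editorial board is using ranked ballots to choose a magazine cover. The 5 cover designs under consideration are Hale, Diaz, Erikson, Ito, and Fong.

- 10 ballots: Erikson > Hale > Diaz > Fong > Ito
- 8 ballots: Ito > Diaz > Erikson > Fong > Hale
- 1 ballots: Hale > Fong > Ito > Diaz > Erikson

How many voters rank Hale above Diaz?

Ballots ranking Hale above Diaz: 10+1 = 11.
Ballots ranking Diaz above Hale: 8.
So 11 of 19 voters prefer Hale to Diaz.

11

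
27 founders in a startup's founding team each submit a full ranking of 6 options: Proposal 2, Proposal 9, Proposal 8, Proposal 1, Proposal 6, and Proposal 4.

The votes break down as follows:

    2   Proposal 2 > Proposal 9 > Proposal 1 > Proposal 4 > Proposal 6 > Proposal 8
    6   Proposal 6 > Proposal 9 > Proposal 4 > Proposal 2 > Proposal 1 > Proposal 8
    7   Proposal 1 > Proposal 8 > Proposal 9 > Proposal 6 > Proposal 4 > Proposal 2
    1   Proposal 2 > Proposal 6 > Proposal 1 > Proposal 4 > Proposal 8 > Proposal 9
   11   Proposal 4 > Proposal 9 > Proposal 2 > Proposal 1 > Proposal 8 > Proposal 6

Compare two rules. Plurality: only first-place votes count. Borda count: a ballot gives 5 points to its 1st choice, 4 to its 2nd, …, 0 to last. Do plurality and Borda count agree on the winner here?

No

Plurality first-place counts: Proposal 2 3, Proposal 9 0, Proposal 8 0, Proposal 1 7, Proposal 6 6, Proposal 4 11 → Proposal 4.
Borda totals: Proposal 2 60, Proposal 9 97, Proposal 8 40, Proposal 1 72, Proposal 6 50, Proposal 4 86 → Proposal 9.
The two rules disagree: plurality picks Proposal 4, Borda picks Proposal 9.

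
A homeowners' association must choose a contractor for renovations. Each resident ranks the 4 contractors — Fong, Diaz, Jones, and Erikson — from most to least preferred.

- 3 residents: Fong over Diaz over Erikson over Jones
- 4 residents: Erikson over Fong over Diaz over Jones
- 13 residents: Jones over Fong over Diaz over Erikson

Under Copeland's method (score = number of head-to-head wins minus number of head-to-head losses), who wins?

Pairwise results:
  Fong vs Diaz: Fong wins 20–0.
  Fong vs Jones: Jones wins 13–7.
  Fong vs Erikson: Fong wins 16–4.
  Diaz vs Jones: Jones wins 13–7.
  Diaz vs Erikson: Diaz wins 16–4.
  Jones vs Erikson: Jones wins 13–7.
Copeland scores (wins − losses):
  Fong: 2 − 1 = 1
  Diaz: 1 − 2 = -1
  Jones: 3 − 0 = 3
  Erikson: 0 − 3 = -3
Jones has the best Copeland score.

Jones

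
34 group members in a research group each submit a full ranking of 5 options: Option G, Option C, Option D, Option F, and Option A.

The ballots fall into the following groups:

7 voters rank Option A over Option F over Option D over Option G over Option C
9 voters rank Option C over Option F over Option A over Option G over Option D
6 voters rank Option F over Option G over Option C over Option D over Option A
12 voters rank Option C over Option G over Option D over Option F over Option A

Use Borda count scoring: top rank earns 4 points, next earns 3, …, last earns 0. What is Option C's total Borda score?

96

Borda scores:
  Option G: 7·1 + 9·1 + 6·3 + 12·3 = 70
  Option C: 7·0 + 9·4 + 6·2 + 12·4 = 96
  Option D: 7·2 + 9·0 + 6·1 + 12·2 = 44
  Option F: 7·3 + 9·3 + 6·4 + 12·1 = 84
  Option A: 7·4 + 9·2 + 6·0 + 12·0 = 46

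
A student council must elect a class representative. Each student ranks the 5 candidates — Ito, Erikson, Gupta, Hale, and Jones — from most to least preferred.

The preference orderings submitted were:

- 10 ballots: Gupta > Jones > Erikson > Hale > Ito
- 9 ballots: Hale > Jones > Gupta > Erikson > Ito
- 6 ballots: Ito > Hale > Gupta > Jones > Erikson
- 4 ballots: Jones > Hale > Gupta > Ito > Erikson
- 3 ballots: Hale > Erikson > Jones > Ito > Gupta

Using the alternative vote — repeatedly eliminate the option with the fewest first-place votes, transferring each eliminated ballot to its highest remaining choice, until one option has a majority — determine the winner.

Round 1: Hale 12, Gupta 10, Ito 6, Jones 4, Erikson 0. Erikson has the fewest and is eliminated.
Round 2: Hale 12, Gupta 10, Ito 6, Jones 4. Jones has the fewest and is eliminated.
Round 3: Hale 16, Gupta 10, Ito 6. Ito has the fewest and is eliminated.
Round 4: Hale 22, Gupta 10. Hale has a majority.

Hale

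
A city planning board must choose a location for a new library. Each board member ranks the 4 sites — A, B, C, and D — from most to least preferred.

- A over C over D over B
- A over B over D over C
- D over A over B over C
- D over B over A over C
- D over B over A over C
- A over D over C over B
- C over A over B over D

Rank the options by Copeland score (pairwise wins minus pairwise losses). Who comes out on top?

Pairwise results:
  A vs B: A wins 5–2.
  A vs C: A wins 6–1.
  A vs D: A wins 4–3.
  B vs C: B wins 4–3.
  B vs D: D wins 5–2.
  C vs D: D wins 5–2.
Copeland scores (wins − losses):
  A: 3 − 0 = 3
  B: 1 − 2 = -1
  C: 0 − 3 = -3
  D: 2 − 1 = 1
A has the best Copeland score.

A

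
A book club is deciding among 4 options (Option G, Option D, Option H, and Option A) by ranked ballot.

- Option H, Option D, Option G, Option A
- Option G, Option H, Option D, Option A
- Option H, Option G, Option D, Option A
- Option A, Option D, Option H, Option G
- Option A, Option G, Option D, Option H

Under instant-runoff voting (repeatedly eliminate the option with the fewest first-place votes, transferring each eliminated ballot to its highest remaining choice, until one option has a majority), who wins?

Round 1: Option H 2, Option A 2, Option G 1, Option D 0. Option D has the fewest and is eliminated.
Round 2: Option H 2, Option A 2, Option G 1. Option G has the fewest and is eliminated.
Round 3: Option H 3, Option A 2. Option H has a majority.

Option H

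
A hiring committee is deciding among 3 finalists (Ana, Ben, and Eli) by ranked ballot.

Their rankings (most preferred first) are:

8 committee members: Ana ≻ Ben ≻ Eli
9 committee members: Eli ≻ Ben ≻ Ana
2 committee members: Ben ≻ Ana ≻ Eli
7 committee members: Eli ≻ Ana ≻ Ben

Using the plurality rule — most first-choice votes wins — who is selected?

First-place vote totals:
  Ana: 8
  Ben: 2
  Eli: 16
Eli has the most first-place votes.

Eli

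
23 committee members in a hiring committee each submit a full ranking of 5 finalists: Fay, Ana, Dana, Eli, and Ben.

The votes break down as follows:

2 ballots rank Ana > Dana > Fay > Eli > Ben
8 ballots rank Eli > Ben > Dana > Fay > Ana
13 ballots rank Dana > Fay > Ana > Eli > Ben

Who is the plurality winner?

First-place vote totals:
  Fay: 0
  Ana: 2
  Dana: 13
  Eli: 8
  Ben: 0
Dana has the most first-place votes.

Dana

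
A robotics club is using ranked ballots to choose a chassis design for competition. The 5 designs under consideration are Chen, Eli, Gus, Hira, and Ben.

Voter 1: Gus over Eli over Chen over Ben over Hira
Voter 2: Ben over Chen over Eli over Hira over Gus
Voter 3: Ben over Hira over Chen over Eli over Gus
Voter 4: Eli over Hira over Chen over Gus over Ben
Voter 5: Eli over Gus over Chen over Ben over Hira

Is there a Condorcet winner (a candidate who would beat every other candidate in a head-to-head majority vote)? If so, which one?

Eli

Head-to-head results (5 voters total):
Chen vs Eli: Eli wins 3–2.
Chen vs Gus: Chen wins 3–2.
Chen vs Hira: Chen wins 3–2.
Chen vs Ben: Chen wins 3–2.
Eli vs Gus: Eli wins 4–1.
Eli vs Hira: Eli wins 4–1.
Eli vs Ben: Eli wins 3–2.
Gus vs Hira: Hira wins 3–2.
Gus vs Ben: Gus wins 3–2.
Hira vs Ben: Ben wins 4–1.
Eli beats each rival — Chen (3–2), Gus (4–1), Hira (4–1), Ben (3–2) — so Eli is the Condorcet winner.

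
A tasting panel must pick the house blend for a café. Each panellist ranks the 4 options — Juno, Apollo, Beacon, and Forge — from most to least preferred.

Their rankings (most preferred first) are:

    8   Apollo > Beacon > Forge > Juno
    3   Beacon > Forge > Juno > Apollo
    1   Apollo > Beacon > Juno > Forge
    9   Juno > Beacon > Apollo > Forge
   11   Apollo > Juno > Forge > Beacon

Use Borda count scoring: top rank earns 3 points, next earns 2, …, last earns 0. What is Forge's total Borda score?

25

Borda scores:
  Juno: 8·0 + 3·1 + 1 + 9·3 + 11·2 = 53
  Apollo: 8·3 + 3·0 + 3 + 9·1 + 11·3 = 69
  Beacon: 8·2 + 3·3 + 2 + 9·2 + 11·0 = 45
  Forge: 8·1 + 3·2 + 0 + 9·0 + 11·1 = 25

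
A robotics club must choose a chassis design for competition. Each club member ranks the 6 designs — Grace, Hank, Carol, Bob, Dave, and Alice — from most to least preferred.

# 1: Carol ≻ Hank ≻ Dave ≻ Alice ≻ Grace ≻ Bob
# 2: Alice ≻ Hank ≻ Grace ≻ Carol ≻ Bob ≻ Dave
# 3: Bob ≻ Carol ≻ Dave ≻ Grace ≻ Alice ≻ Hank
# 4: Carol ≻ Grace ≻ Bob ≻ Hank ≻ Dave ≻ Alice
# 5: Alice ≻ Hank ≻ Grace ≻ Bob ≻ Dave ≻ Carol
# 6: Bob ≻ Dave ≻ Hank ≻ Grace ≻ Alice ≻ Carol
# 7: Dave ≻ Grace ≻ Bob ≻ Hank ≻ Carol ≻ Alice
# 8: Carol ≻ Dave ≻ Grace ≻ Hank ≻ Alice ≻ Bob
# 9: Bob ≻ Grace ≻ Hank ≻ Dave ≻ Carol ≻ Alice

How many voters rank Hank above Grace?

Ballots ranking Hank above Grace: 4.
Ballots ranking Grace above Hank: 5.
So 4 of 9 voters prefer Hank to Grace.

4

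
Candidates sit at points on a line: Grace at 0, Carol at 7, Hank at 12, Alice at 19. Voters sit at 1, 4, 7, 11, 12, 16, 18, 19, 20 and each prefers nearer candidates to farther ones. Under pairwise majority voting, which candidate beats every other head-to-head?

With single-peaked preferences on a line, the Condorcet winner is the candidate closest to the median voter.
The median voter (position 12) is closest to Hank at 12.
Check: Hank vs Alice — voters closer to Hank: 5 of 9.

Hank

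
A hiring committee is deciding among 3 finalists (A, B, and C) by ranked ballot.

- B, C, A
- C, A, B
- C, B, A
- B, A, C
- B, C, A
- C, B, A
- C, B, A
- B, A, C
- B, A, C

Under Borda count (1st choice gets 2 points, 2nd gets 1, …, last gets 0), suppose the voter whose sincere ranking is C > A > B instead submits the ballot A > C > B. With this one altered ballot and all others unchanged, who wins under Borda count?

B

Borda totals with the altered ballot: A 5, B 13, C 9.
The winner is unchanged: still B.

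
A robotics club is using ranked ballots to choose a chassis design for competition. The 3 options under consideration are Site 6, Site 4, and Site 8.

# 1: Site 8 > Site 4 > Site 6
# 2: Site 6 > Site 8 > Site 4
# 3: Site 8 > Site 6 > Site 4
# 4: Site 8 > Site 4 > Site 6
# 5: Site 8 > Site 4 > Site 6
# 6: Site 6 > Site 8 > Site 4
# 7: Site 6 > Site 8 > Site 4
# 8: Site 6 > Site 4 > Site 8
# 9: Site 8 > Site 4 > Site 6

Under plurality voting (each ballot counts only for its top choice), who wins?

Site 8

First-place vote totals:
  Site 6: 4
  Site 4: 0
  Site 8: 5
Site 8 has the most first-place votes.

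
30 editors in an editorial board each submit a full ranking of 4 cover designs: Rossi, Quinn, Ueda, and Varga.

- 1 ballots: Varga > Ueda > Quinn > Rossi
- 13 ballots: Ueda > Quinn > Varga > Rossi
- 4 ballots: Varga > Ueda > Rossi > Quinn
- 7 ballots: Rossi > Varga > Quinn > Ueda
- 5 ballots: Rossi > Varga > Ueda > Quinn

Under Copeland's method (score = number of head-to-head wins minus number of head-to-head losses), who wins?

Varga

Pairwise results:
  Rossi vs Quinn: Rossi wins 16–14.
  Rossi vs Ueda: Ueda wins 18–12.
  Rossi vs Varga: Varga wins 18–12.
  Quinn vs Ueda: Ueda wins 23–7.
  Quinn vs Varga: Varga wins 17–13.
  Ueda vs Varga: Varga wins 17–13.
Copeland scores (wins − losses):
  Rossi: 1 − 2 = -1
  Quinn: 0 − 3 = -3
  Ueda: 2 − 1 = 1
  Varga: 3 − 0 = 3
Varga has the best Copeland score.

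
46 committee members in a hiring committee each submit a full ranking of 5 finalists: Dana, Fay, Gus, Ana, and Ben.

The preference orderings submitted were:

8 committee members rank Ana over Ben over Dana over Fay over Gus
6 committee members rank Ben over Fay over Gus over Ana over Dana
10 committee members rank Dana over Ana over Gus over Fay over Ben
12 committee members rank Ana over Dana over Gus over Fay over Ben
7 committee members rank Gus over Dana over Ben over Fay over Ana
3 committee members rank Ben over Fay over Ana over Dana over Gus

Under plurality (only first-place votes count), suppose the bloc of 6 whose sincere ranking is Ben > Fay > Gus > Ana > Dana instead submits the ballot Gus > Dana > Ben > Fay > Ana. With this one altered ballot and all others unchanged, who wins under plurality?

Ana

First-place totals with the altered ballot: Dana 10, Fay 0, Gus 13, Ana 20, Ben 3.
The winner is unchanged: still Ana.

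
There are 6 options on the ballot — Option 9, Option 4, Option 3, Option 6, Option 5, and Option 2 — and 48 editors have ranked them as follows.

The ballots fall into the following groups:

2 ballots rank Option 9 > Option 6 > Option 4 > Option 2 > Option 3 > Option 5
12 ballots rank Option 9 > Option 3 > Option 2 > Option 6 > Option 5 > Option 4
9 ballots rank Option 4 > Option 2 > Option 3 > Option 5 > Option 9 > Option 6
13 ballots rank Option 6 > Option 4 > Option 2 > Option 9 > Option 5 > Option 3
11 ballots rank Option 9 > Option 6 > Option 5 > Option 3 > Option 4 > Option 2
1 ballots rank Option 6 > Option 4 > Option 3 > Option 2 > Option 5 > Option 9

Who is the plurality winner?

Option 9

First-place vote totals:
  Option 9: 25
  Option 4: 9
  Option 3: 0
  Option 6: 14
  Option 5: 0
  Option 2: 0
Option 9 has the most first-place votes.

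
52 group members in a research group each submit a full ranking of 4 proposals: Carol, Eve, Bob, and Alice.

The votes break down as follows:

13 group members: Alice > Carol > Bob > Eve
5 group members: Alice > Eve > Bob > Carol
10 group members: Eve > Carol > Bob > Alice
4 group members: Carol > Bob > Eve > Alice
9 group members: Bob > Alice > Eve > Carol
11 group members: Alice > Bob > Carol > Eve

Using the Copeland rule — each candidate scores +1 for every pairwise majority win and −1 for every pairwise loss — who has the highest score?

Pairwise results:
  Carol vs Eve: Carol wins 28–24.
  Carol vs Bob: Carol wins 27–25.
  Carol vs Alice: Alice wins 38–14.
  Eve vs Bob: Bob wins 37–15.
  Eve vs Alice: Alice wins 38–14.
  Bob vs Alice: Alice wins 29–23.
Copeland scores (wins − losses):
  Carol: 2 − 1 = 1
  Eve: 0 − 3 = -3
  Bob: 1 − 2 = -1
  Alice: 3 − 0 = 3
Alice has the best Copeland score.

Alice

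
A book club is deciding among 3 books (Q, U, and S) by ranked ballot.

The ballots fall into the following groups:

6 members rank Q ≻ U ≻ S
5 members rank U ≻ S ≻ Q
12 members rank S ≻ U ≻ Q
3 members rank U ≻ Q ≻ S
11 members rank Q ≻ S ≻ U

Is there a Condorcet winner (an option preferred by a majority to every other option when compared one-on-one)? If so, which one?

Head-to-head results (37 voters total):
Q vs U: U wins 20–17.
Q vs S: Q wins 20–17.
U vs S: S wins 23–14.
No candidate beats all others: Q beats S beats U beats Q, a majority cycle.

There is no Condorcet winner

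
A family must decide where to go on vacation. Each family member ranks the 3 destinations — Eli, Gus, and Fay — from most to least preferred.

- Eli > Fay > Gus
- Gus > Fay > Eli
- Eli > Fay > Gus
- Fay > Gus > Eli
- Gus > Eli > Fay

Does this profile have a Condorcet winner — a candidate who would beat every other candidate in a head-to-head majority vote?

No

Head-to-head results (5 voters total):
Eli vs Gus: Gus wins 3–2.
Eli vs Fay: Eli wins 3–2.
Gus vs Fay: Fay wins 3–2.
No candidate beats all others: Eli beats Fay beats Gus beats Eli, a majority cycle.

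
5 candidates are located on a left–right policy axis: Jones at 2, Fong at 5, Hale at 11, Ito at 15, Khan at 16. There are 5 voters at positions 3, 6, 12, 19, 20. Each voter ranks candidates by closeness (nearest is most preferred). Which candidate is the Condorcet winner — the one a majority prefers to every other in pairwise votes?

With single-peaked preferences on a line, the Condorcet winner is the candidate closest to the median voter.
The median voter (position 12) is closest to Hale at 11.
Check: Hale vs Jones — voters closer to Hale: 3 of 5.

Hale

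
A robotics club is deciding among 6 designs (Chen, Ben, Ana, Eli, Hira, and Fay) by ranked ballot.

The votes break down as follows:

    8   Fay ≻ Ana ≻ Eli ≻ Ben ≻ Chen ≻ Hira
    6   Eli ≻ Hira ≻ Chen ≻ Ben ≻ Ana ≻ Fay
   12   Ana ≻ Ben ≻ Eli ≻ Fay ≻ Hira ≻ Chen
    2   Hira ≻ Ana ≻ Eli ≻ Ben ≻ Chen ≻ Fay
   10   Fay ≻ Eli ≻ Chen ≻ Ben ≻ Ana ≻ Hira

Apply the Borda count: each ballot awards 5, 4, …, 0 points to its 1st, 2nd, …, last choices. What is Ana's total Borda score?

116

Borda scores:
  Chen: 8·1 + 6·3 + 12·0 + 2·1 + 10·3 = 58
  Ben: 8·2 + 6·2 + 12·4 + 2·2 + 10·2 = 100
  Ana: 8·4 + 6·1 + 12·5 + 2·4 + 10·1 = 116
  Eli: 8·3 + 6·5 + 12·3 + 2·3 + 10·4 = 136
  Hira: 8·0 + 6·4 + 12·1 + 2·5 + 10·0 = 46
  Fay: 8·5 + 6·0 + 12·2 + 2·0 + 10·5 = 114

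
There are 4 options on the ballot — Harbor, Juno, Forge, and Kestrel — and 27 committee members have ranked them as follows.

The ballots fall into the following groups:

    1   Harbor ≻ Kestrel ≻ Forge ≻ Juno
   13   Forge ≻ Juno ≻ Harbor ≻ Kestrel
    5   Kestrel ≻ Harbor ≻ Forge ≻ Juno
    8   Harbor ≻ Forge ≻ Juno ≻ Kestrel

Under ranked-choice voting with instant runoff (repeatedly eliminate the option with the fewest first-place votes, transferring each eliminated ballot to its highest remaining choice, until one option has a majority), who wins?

Round 1: Forge 13, Harbor 9, Kestrel 5, Juno 0. Juno has the fewest and is eliminated.
Round 2: Forge 13, Harbor 9, Kestrel 5. Kestrel has the fewest and is eliminated.
Round 3: Harbor 14, Forge 13. Harbor has a majority.

Harbor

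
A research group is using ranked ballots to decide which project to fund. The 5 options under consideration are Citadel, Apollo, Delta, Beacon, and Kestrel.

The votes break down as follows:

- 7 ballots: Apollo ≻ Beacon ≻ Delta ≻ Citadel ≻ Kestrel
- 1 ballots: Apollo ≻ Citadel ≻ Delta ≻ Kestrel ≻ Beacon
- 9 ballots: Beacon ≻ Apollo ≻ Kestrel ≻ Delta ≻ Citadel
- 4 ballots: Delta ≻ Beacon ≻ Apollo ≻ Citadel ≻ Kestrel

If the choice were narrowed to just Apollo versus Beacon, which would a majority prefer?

Beacon

Ballots ranking Apollo above Beacon: 7+1 = 8.
Ballots ranking Beacon above Apollo: 9+4 = 13.
Beacon wins the head-to-head, 13–8.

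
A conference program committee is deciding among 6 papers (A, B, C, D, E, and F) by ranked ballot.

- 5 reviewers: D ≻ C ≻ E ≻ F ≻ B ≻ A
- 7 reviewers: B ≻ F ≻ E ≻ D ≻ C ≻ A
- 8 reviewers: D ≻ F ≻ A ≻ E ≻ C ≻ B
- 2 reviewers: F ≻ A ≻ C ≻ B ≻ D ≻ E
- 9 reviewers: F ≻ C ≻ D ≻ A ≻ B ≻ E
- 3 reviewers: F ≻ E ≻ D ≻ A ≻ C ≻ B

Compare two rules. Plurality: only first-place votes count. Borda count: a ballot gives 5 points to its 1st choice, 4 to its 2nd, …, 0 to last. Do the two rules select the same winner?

Plurality first-place counts: A 0, B 7, C 0, D 13, E 0, F 14 → F.
Borda totals: A 56, B 53, C 80, D 117, E 64, F 140 → F.
The two rules agree on F.

Yes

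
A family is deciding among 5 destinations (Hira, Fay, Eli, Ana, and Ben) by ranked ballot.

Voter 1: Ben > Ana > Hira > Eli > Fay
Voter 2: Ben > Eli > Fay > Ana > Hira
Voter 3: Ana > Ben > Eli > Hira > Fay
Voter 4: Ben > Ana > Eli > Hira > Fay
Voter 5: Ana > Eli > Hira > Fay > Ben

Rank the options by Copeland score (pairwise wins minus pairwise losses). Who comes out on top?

Ben

Pairwise results:
  Hira vs Fay: Hira wins 4–1.
  Hira vs Eli: Eli wins 4–1.
  Hira vs Ana: Ana wins 5–0.
  Hira vs Ben: Ben wins 4–1.
  Fay vs Eli: Eli wins 5–0.
  Fay vs Ana: Ana wins 4–1.
  Fay vs Ben: Ben wins 4–1.
  Eli vs Ana: Ana wins 4–1.
  Eli vs Ben: Ben wins 4–1.
  Ana vs Ben: Ben wins 3–2.
Copeland scores (wins − losses):
  Hira: 1 − 3 = -2
  Fay: 0 − 4 = -4
  Eli: 2 − 2 = 0
  Ana: 3 − 1 = 2
  Ben: 4 − 0 = 4
Ben has the best Copeland score.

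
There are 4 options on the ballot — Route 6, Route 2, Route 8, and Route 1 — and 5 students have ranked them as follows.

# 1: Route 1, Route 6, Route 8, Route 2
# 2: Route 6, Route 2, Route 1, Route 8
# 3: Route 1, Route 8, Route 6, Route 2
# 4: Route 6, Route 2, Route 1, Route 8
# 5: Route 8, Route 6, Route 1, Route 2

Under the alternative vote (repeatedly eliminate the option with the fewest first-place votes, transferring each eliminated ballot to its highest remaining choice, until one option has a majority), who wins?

Round 1: Route 6 2, Route 1 2, Route 8 1, Route 2 0. Route 2 has the fewest and is eliminated.
Round 2: Route 6 2, Route 1 2, Route 8 1. Route 8 has the fewest and is eliminated.
Round 3: Route 6 3, Route 1 2. Route 6 has a majority.

Route 6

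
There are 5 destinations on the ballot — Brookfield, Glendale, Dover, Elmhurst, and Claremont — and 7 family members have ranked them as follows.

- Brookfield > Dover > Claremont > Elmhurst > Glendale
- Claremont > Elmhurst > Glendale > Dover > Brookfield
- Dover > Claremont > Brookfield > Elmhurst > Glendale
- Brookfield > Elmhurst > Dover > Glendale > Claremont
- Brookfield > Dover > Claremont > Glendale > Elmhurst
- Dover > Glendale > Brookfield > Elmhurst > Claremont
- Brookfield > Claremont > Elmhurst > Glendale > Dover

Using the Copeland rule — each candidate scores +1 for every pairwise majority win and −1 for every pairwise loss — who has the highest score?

Brookfield

Pairwise results:
  Brookfield vs Glendale: Brookfield wins 5–2.
  Brookfield vs Dover: Brookfield wins 4–3.
  Brookfield vs Elmhurst: Brookfield wins 6–1.
  Brookfield vs Claremont: Brookfield wins 5–2.
  Glendale vs Dover: Dover wins 5–2.
  Glendale vs Elmhurst: Elmhurst wins 5–2.
  Glendale vs Claremont: Claremont wins 5–2.
  Dover vs Elmhurst: Dover wins 4–3.
  Dover vs Claremont: Dover wins 5–2.
  Elmhurst vs Claremont: Claremont wins 5–2.
Copeland scores (wins − losses):
  Brookfield: 4 − 0 = 4
  Glendale: 0 − 4 = -4
  Dover: 3 − 1 = 2
  Elmhurst: 1 − 3 = -2
  Claremont: 2 − 2 = 0
Brookfield has the best Copeland score.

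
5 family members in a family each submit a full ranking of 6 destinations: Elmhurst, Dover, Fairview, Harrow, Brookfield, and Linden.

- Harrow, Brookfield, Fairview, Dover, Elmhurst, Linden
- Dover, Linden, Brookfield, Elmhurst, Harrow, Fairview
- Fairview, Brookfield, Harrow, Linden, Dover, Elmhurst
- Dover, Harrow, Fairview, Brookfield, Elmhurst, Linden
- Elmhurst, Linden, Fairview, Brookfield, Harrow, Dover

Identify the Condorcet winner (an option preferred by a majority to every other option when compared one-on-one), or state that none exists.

Head-to-head results (5 voters total):
Elmhurst vs Dover: Dover wins 4–1.
Elmhurst vs Fairview: Fairview wins 3–2.
Elmhurst vs Harrow: Harrow wins 3–2.
Elmhurst vs Brookfield: Brookfield wins 4–1.
Elmhurst vs Linden: Elmhurst wins 3–2.
Dover vs Fairview: Fairview wins 3–2.
Dover vs Harrow: Harrow wins 3–2.
Dover vs Brookfield: Brookfield wins 3–2.
Dover vs Linden: Dover wins 3–2.
Fairview vs Harrow: Harrow wins 3–2.
Fairview vs Brookfield: Fairview wins 3–2.
Fairview vs Linden: Fairview wins 3–2.
Harrow vs Brookfield: Brookfield wins 3–2.
Harrow vs Linden: Harrow wins 3–2.
Brookfield vs Linden: Brookfield wins 3–2.
No candidate beats all others: Fairview beats Brookfield beats Harrow beats Fairview, a majority cycle.

No Condorcet winner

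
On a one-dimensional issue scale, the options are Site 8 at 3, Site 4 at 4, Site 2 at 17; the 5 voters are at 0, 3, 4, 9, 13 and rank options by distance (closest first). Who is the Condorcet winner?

Site 4

With single-peaked preferences on a line, the Condorcet winner is the candidate closest to the median voter.
The median voter (position 4) is closest to Site 4 at 4.
Check: Site 4 vs Site 2 — voters closer to Site 4: 4 of 5.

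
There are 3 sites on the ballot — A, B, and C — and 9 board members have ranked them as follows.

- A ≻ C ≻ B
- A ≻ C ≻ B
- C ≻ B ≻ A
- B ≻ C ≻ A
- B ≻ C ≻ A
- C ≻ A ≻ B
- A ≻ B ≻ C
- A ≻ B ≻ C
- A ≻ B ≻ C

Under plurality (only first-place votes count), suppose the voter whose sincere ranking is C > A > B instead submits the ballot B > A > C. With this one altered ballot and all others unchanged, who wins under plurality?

First-place totals with the altered ballot: A 5, B 3, C 1.
The winner is unchanged: still A.

A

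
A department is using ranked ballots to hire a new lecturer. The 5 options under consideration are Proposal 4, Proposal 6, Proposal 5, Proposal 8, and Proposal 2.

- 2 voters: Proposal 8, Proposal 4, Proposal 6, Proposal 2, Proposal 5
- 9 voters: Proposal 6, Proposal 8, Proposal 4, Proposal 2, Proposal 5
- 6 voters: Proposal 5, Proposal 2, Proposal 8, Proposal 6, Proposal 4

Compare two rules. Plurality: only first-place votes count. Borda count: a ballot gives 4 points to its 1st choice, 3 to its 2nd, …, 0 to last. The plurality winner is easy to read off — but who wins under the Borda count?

Proposal 8

Plurality first-place counts: Proposal 4 0, Proposal 6 9, Proposal 5 6, Proposal 8 2, Proposal 2 0 → Proposal 6.
Borda totals: Proposal 4 24, Proposal 6 46, Proposal 5 24, Proposal 8 47, Proposal 2 29 → Proposal 8.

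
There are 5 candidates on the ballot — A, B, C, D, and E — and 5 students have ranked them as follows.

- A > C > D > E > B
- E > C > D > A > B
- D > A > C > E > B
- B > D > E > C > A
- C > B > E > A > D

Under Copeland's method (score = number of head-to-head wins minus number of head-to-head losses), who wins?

Pairwise results:
  A vs B: A wins 3–2.
  A vs C: C wins 3–2.
  A vs D: D wins 3–2.
  A vs E: E wins 3–2.
  B vs C: C wins 4–1.
  B vs D: D wins 3–2.
  B vs E: E wins 3–2.
  C vs D: C wins 3–2.
  C vs E: C wins 3–2.
  D vs E: D wins 3–2.
Copeland scores (wins − losses):
  A: 1 − 3 = -2
  B: 0 − 4 = -4
  C: 4 − 0 = 4
  D: 3 − 1 = 2
  E: 2 − 2 = 0
C has the best Copeland score.

C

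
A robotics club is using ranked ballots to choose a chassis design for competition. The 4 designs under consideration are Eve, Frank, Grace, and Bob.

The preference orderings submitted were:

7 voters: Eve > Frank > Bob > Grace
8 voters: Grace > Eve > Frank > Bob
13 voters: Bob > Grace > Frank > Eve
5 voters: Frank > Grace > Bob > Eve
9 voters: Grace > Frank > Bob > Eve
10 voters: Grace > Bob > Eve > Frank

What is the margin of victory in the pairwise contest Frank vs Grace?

28

Ballots ranking Frank above Grace: 7+5 = 12.
Ballots ranking Grace above Frank: 8+13+9+10 = 40.
Grace wins 40–12, a margin of 28.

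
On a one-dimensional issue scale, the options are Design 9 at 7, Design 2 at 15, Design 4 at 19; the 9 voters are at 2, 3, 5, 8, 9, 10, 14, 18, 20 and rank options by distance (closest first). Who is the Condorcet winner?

With single-peaked preferences on a line, the Condorcet winner is the candidate closest to the median voter.
The median voter (position 9) is closest to Design 9 at 7.
Check: Design 9 vs Design 2 — voters closer to Design 9: 6 of 9.

Design 9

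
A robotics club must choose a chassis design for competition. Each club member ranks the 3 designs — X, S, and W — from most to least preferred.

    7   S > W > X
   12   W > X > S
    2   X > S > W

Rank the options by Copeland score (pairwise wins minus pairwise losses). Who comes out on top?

W

Pairwise results:
  X vs S: X wins 14–7.
  X vs W: W wins 19–2.
  S vs W: W wins 12–9.
Copeland scores (wins − losses):
  X: 1 − 1 = 0
  S: 0 − 2 = -2
  W: 2 − 0 = 2
W has the best Copeland score.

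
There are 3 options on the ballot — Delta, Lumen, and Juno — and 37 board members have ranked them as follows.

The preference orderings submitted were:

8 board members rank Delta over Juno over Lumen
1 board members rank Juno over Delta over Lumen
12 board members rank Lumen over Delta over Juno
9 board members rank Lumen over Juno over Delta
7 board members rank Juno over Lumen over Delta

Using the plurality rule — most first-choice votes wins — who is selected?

Lumen

First-place vote totals:
  Delta: 8
  Lumen: 21
  Juno: 8
Lumen has the most first-place votes.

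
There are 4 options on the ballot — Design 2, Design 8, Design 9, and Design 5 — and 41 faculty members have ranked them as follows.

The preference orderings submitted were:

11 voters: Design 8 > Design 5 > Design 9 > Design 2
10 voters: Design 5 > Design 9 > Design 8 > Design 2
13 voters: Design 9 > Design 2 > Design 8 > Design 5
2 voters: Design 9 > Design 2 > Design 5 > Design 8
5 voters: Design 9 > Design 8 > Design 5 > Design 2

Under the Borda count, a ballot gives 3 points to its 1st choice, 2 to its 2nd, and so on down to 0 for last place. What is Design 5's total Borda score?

Borda scores:
  Design 2: 11·0 + 10·0 + 13·2 + 2·2 + 5·0 = 30
  Design 8: 11·3 + 10·1 + 13·1 + 2·0 + 5·2 = 66
  Design 9: 11·1 + 10·2 + 13·3 + 2·3 + 5·3 = 91
  Design 5: 11·2 + 10·3 + 13·0 + 2·1 + 5·1 = 59

59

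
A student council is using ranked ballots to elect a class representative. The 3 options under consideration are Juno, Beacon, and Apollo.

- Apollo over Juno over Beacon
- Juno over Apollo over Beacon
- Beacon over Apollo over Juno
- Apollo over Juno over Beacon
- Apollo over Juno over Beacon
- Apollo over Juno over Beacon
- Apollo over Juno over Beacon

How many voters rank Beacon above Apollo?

1

Ballots ranking Beacon above Apollo: 1.
Ballots ranking Apollo above Beacon: 6.
So 1 of 7 voters prefer Beacon to Apollo.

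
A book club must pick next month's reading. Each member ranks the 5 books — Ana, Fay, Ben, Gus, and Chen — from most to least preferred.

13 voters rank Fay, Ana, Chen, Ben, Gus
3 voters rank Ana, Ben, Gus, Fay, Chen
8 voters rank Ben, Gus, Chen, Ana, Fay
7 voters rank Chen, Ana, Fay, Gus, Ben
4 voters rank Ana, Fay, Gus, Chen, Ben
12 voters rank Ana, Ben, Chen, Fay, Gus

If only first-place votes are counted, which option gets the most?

First-place vote totals:
  Ana: 19
  Fay: 13
  Ben: 8
  Gus: 0
  Chen: 7
Ana has the most first-place votes.

Ana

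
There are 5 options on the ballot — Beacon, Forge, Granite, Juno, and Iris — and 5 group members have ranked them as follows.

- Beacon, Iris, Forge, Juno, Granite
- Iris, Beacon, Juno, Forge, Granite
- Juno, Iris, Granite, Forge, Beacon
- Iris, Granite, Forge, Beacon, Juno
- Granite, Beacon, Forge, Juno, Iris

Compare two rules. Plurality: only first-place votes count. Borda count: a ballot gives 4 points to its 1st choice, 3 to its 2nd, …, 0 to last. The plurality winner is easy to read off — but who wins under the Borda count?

Iris

Plurality first-place counts: Beacon 1, Forge 0, Granite 1, Juno 1, Iris 2 → Iris.
Borda totals: Beacon 11, Forge 8, Granite 9, Juno 8, Iris 14 → Iris.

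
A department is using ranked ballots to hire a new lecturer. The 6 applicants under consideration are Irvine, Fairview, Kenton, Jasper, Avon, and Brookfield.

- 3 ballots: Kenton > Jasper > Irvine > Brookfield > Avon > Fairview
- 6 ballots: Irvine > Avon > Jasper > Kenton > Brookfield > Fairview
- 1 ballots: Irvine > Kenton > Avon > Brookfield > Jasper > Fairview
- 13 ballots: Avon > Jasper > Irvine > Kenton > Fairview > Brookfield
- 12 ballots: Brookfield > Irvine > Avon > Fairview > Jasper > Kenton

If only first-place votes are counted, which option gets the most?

Avon

First-place vote totals:
  Irvine: 7
  Fairview: 0
  Kenton: 3
  Jasper: 0
  Avon: 13
  Brookfield: 12
Avon has the most first-place votes.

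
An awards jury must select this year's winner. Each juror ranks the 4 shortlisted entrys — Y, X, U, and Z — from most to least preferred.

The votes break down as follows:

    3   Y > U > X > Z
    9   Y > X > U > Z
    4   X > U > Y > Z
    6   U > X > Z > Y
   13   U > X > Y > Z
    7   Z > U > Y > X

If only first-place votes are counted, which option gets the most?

U

First-place vote totals:
  Y: 12
  X: 4
  U: 19
  Z: 7
U has the most first-place votes.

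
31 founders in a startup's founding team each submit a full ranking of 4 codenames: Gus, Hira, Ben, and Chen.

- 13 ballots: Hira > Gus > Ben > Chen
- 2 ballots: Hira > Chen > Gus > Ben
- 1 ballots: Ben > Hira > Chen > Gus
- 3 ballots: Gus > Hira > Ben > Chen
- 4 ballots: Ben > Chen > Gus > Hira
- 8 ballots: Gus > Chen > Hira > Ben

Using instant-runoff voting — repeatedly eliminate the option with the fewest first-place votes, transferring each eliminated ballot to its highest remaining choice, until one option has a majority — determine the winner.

Hira

Round 1: Hira 15, Gus 11, Ben 5, Chen 0. Chen has the fewest and is eliminated.
Round 2: Hira 15, Gus 11, Ben 5. Ben has the fewest and is eliminated.
Round 3: Hira 16, Gus 15. Hira has a majority.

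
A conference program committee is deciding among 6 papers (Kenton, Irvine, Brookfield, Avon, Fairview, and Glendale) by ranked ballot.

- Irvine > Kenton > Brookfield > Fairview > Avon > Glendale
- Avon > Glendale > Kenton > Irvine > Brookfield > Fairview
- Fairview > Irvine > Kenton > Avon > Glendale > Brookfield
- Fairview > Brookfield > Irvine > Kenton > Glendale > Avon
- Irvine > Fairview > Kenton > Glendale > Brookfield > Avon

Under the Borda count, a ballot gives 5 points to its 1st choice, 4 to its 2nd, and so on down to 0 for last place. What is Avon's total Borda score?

Borda scores:
  Kenton: 4 + 3 + 3 + 2 + 3 = 15
  Irvine: 5 + 2 + 4 + 3 + 5 = 19
  Brookfield: 3 + 1 + 0 + 4 + 1 = 9
  Avon: 1 + 5 + 2 + 0 + 0 = 8
  Fairview: 2 + 0 + 5 + 5 + 4 = 16
  Glendale: 0 + 4 + 1 + 1 + 2 = 8

8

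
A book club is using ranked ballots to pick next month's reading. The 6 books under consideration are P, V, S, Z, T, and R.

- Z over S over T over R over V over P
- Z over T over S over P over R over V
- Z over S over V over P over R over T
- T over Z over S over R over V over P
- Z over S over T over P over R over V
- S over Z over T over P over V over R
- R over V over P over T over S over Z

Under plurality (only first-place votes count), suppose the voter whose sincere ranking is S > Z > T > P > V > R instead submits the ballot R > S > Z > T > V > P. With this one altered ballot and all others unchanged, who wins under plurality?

Z

First-place totals with the altered ballot: P 0, V 0, S 0, Z 4, T 1, R 2.
The winner is unchanged: still Z.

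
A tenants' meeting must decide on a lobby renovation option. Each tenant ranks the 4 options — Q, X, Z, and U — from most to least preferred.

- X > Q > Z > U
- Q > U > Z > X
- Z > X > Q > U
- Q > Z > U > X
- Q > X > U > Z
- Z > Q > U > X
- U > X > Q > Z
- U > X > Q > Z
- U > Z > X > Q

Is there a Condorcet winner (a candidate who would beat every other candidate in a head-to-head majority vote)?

No

Head-to-head results (9 voters total):
Q vs X: X wins 5–4.
Q vs Z: Q wins 6–3.
Q vs U: Q wins 6–3.
X vs Z: Z wins 5–4.
X vs U: U wins 6–3.
Z vs U: U wins 5–4.
No candidate beats all others: Q beats Z beats X beats Q, a majority cycle.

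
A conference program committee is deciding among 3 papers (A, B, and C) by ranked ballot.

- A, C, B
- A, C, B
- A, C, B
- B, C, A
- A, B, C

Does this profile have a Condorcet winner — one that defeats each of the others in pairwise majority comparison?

Yes

Head-to-head results (5 voters total):
A vs B: A wins 4–1.
A vs C: A wins 4–1.
B vs C: C wins 3–2.
A beats each rival — B (4–1), C (4–1) — so A is the Condorcet winner.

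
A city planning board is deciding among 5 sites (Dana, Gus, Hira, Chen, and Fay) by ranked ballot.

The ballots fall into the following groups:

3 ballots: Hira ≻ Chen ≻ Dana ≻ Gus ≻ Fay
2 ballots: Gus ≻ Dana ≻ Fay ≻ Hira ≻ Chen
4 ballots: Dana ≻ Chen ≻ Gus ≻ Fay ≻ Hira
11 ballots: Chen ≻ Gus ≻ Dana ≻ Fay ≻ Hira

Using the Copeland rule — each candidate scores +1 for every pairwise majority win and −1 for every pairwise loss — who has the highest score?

Pairwise results:
  Dana vs Gus: Gus wins 13–7.
  Dana vs Hira: Dana wins 17–3.
  Dana vs Chen: Chen wins 14–6.
  Dana vs Fay: Dana wins 20–0.
  Gus vs Hira: Gus wins 17–3.
  Gus vs Chen: Chen wins 18–2.
  Gus vs Fay: Gus wins 20–0.
  Hira vs Chen: Chen wins 15–5.
  Hira vs Fay: Fay wins 17–3.
  Chen vs Fay: Chen wins 18–2.
Copeland scores (wins − losses):
  Dana: 2 − 2 = 0
  Gus: 3 − 1 = 2
  Hira: 0 − 4 = -4
  Chen: 4 − 0 = 4
  Fay: 1 − 3 = -2
Chen has the best Copeland score.

Chen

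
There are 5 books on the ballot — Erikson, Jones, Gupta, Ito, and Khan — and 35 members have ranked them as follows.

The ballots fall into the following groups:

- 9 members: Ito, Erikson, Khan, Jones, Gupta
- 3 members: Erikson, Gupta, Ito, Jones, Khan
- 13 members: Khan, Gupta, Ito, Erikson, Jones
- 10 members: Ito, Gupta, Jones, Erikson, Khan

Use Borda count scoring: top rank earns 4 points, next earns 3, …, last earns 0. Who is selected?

Ito

Borda scores:
  Erikson: 9·3 + 3·4 + 13·1 + 10·1 = 62
  Jones: 9·1 + 3·1 + 13·0 + 10·2 = 32
  Gupta: 9·0 + 3·3 + 13·3 + 10·3 = 78
  Ito: 9·4 + 3·2 + 13·2 + 10·4 = 108
  Khan: 9·2 + 3·0 + 13·4 + 10·0 = 70
Ito has the highest total.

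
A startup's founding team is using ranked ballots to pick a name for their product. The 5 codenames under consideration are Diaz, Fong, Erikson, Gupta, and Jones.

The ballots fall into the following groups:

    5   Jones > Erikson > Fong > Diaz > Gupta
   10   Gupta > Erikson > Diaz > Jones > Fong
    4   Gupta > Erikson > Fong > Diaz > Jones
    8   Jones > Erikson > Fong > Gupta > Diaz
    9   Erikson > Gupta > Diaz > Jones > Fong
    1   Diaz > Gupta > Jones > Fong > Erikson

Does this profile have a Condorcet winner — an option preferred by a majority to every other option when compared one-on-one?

Head-to-head results (37 voters total):
Diaz vs Fong: Diaz wins 20–17.
Diaz vs Erikson: Erikson wins 36–1.
Diaz vs Gupta: Gupta wins 31–6.
Diaz vs Jones: Diaz wins 24–13.
Fong vs Erikson: Erikson wins 36–1.
Fong vs Gupta: Gupta wins 24–13.
Fong vs Jones: Jones wins 33–4.
Erikson vs Gupta: Erikson wins 22–15.
Erikson vs Jones: Erikson wins 23–14.
Gupta vs Jones: Gupta wins 24–13.
Erikson beats each rival — Diaz (36–1), Fong (36–1), Gupta (22–15), Jones (23–14) — so Erikson is the Condorcet winner.

Yes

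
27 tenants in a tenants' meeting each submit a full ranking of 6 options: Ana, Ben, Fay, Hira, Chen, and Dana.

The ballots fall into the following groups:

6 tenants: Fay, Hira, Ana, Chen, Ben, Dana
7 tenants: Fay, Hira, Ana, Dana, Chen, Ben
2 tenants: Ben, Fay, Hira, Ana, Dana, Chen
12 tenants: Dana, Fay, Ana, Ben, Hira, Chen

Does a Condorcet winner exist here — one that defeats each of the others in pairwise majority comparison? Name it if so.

Head-to-head results (27 voters total):
Ana vs Ben: Ana wins 25–2.
Ana vs Fay: Fay wins 27–0.
Ana vs Hira: Hira wins 15–12.
Ana vs Chen: Ana wins 27–0.
Ana vs Dana: Ana wins 15–12.
Ben vs Fay: Fay wins 25–2.
Ben vs Hira: Ben wins 14–13.
Ben vs Chen: Ben wins 14–13.
Ben vs Dana: Dana wins 19–8.
Fay vs Hira: Fay wins 27–0.
Fay vs Chen: Fay wins 27–0.
Fay vs Dana: Fay wins 15–12.
Hira vs Chen: Hira wins 27–0.
Hira vs Dana: Hira wins 15–12.
Chen vs Dana: Dana wins 21–6.
Fay beats each rival — Ana (27–0), Ben (25–2), Hira (27–0), Chen (27–0), Dana (15–12) — so Fay is the Condorcet winner.

Fay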